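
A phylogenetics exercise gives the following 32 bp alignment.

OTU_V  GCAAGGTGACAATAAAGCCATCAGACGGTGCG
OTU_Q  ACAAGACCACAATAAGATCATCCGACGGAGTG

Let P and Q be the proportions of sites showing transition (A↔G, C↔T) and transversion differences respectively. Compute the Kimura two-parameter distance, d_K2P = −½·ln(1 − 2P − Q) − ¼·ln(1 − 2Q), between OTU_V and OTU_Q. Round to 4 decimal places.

0.4308

The sequences differ at positions 1 (G/A, transition), 6 (G/A, transition), 7 (T/C, transition), 8 (G/C, transversion), 16 (A/G, transition), 17 (G/A, transition), 18 (C/T, transition), 23 (A/C, transversion), 29 (T/A, transversion), 31 (C/T, transition).
Of the 10 differences, 7 transitions and 3 transversions over 32 sites: P = 7/32 = 0.218750, Q = 3/32 = 0.093750.
d = −0.5·ln(0.468750) − 0.25·ln(0.812500) = −0.5·(-0.757686) − 0.25·(-0.207639) = 0.4308.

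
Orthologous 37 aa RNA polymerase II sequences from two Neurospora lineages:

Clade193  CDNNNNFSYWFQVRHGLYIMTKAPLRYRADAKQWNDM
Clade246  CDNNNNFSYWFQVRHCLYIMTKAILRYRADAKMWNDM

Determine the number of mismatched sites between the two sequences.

The sequences differ at positions 16 (G/C), 24 (P/I), 33 (Q/M).
That gives 3 mismatches out of 37 aligned sites, so the Hamming distance is 3.

3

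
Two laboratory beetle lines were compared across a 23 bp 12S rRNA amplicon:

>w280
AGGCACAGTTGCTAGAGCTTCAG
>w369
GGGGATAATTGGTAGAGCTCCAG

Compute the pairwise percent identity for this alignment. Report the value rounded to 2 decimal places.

Mismatches occur at site 1 (A→G), site 4 (C→G), site 6 (C→T), site 8 (G→A), site 12 (C→G), site 20 (T→C).
17 of the 23 sites match, so the percent identity is 17/23 × 100 = 73.91%.

73.91%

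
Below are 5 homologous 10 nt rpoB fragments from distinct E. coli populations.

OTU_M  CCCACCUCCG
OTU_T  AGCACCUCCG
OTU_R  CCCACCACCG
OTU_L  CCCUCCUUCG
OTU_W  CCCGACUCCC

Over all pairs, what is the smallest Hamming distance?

1

Pairwise Hamming distances:
  OTU_M vs OTU_T: 2
  OTU_M vs OTU_R: 1
  OTU_M vs OTU_L: 2
  OTU_M vs OTU_W: 3
  OTU_T vs OTU_R: 3
  OTU_T vs OTU_L: 4
  OTU_T vs OTU_W: 5
  OTU_R vs OTU_L: 3
  OTU_R vs OTU_W: 4
  OTU_L vs OTU_W: 4
The smallest is 1, between OTU_M and OTU_R.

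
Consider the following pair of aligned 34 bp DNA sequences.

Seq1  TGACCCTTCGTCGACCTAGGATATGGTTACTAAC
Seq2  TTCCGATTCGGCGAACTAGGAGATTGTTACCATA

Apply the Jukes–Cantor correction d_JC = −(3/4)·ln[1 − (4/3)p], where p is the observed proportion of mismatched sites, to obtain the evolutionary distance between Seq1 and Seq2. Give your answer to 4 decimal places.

The sequences differ at positions 2 (G/T), 3 (A/C), 5 (C/G), 6 (C/A), 11 (T/G), 15 (C/A), 22 (T/G), 25 (G/T), 31 (T/C), 33 (A/T), 34 (C/A).
p = 11/34 = 0.323529.
d = −0.75 · ln(1 − (4/3)·0.323529) = −0.75 · ln(0.568628) = −0.75 · (-0.564529) = 0.4234.

0.4234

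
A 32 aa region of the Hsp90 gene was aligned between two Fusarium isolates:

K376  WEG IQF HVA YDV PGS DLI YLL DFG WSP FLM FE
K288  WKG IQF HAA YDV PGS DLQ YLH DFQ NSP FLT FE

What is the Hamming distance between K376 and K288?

The sequences differ at positions 2 (E/K), 8 (V/A), 18 (I/Q), 21 (L/H), 24 (G/Q), 25 (W/N), 30 (M/T).
That gives 7 mismatches out of 32 aligned sites, so the Hamming distance is 7.

7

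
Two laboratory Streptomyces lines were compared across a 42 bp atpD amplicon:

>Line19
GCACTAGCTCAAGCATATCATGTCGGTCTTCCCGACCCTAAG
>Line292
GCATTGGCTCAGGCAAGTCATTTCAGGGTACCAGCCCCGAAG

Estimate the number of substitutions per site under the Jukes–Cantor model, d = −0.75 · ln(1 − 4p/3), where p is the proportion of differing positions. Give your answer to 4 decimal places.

Differing sites — 4:C/T; 6:A/G; 12:A/G; 16:T/A; 17:A/G; 22:G/T; 25:G/A; 27:T/G; 28:C/G; 30:T/A; 33:C/A; 35:A/C; 39:T/G.
p = 13/42 = 0.309524.
d = −0.75 · ln(1 − (4/3)·0.309524) = −0.75 · ln(0.587301) = −0.75 · (-0.532218) = 0.3992.

0.3992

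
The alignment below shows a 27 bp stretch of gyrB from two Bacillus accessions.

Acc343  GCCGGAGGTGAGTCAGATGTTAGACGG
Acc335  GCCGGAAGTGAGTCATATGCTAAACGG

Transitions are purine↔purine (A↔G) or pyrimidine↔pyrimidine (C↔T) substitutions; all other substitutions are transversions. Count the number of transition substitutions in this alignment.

Mismatches occur at site 7 (G↔A, transition), site 16 (G↔T, transversion), site 20 (T↔C, transition), site 23 (G↔A, transition).
Of the 4 differences, 3 transitions and 1 transversion, so the answer is 3.

3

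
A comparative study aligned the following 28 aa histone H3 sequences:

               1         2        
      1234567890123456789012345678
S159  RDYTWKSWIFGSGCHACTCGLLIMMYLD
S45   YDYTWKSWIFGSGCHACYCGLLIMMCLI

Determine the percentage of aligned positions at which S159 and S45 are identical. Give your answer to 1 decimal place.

Mismatches occur at site 1 (R→Y), site 18 (T→Y), site 26 (Y→C), site 28 (D→I).
24 of the 28 sites match, so the percent identity is 24/28 × 100 = 85.7%.

85.7%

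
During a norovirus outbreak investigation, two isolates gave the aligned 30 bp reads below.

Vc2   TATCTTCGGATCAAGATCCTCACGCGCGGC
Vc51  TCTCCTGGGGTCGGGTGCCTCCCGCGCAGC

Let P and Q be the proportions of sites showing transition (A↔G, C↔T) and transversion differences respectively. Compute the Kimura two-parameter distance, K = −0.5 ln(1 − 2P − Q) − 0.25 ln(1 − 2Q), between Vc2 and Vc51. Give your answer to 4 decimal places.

The sequences differ at positions 2 (A/C, transversion), 5 (T/C, transition), 7 (C/G, transversion), 10 (A/G, transition), 13 (A/G, transition), 14 (A/G, transition), 16 (A/T, transversion), 17 (T/G, transversion), 22 (A/C, transversion), 28 (G/A, transition).
Of the 10 differences, 5 transitions and 5 transversions over 30 sites: P = 5/30 = 0.166667, Q = 5/30 = 0.166667.
d = −0.5·ln(0.499999) − 0.25·ln(0.666666) = −0.5·(-0.693149) − 0.25·(-0.405466) = 0.4479.

0.4479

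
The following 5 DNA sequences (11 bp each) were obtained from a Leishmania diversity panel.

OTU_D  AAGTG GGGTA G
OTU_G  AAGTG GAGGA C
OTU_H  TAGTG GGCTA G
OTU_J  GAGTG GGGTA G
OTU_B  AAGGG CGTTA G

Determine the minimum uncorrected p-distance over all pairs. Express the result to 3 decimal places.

Pairwise Hamming distances:
  OTU_D vs OTU_G: 3
  OTU_D vs OTU_H: 2
  OTU_D vs OTU_J: 1
  OTU_D vs OTU_B: 3
  OTU_G vs OTU_H: 5
  OTU_G vs OTU_J: 4
  OTU_G vs OTU_B: 6
  OTU_H vs OTU_J: 2
  OTU_H vs OTU_B: 4
  OTU_J vs OTU_B: 4
The smallest is 1 mismatch, between OTU_D and OTU_J; p = 1/11 = 0.091.

0.091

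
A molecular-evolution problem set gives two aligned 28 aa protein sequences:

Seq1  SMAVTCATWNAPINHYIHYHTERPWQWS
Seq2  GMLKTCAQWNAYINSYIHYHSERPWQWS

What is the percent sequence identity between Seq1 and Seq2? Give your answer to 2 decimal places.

The sequences differ at positions 1 (S/G), 3 (A/L), 4 (V/K), 8 (T/Q), 12 (P/Y), 15 (H/S), 21 (T/S).
21 of the 28 sites match, so the percent identity is 21/28 × 100 = 75.00%.

75.00%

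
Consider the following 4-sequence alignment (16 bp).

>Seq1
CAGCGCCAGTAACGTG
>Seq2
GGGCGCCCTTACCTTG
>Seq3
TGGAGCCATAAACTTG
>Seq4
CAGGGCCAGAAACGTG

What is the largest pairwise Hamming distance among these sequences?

Pairwise Hamming distances:
  Seq1 vs Seq2: 6
  Seq1 vs Seq3: 6
  Seq1 vs Seq4: 2
  Seq2 vs Seq3: 5
  Seq2 vs Seq4: 8
  Seq3 vs Seq4: 5
The largest is 8, between Seq2 and Seq4.

8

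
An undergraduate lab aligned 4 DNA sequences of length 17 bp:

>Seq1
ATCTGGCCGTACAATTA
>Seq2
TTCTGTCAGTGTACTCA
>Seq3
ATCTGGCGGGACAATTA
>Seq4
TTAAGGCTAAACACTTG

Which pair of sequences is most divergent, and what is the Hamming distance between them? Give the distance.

Pairwise Hamming distances:
  Seq1 vs Seq2: 7
  Seq1 vs Seq3: 2
  Seq1 vs Seq4: 8
  Seq2 vs Seq3: 8
  Seq2 vs Seq4: 10
  Seq3 vs Seq4: 8
The largest is 10, between Seq2 and Seq4.

10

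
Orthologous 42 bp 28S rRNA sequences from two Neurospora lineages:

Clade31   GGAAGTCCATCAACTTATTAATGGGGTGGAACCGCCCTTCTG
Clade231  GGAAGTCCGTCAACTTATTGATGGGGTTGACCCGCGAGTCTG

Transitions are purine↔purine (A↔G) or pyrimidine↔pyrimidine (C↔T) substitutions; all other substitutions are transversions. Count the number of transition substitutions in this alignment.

The sequences differ at positions 9 (A/G, transition), 20 (A/G, transition), 28 (G/T, transversion), 31 (A/C, transversion), 36 (C/G, transversion), 37 (C/A, transversion), 38 (T/G, transversion).
Of the 7 differences, 2 transitions and 5 transversions, so the answer is 2.

2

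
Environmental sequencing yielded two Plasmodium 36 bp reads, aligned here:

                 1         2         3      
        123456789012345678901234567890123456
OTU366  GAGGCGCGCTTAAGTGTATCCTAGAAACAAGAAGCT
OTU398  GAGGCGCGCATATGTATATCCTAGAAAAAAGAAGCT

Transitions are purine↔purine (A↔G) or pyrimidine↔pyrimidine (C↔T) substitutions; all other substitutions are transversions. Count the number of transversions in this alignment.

Differing sites — 10:T/A (Tv); 13:A/T (Tv); 16:G/A (Ti); 28:C/A (Tv).
Of the 4 differences, 1 transition and 3 transversions, so the answer is 3.

3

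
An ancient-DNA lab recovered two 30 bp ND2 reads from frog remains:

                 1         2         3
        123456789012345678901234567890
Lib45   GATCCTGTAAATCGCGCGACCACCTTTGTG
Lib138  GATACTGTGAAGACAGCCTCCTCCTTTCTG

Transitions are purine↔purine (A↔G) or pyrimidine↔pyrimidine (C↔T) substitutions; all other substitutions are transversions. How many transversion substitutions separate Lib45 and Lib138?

Mismatches occur at site 4 (C/A, transversion), site 9 (A/G, transition), site 12 (T/G, transversion), site 13 (C/A, transversion), site 14 (G/C, transversion), site 15 (C/A, transversion), site 18 (G/C, transversion), site 19 (A/T, transversion), site 22 (A/T, transversion), site 28 (G/C, transversion).
Of the 10 differences, 1 transition and 9 transversions, so the answer is 9.

9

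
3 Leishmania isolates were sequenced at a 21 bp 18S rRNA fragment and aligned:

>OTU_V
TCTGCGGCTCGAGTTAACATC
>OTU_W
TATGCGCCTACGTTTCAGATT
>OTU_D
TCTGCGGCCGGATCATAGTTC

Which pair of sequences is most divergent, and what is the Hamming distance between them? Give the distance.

11

Pairwise Hamming distances:
  OTU_V vs OTU_W: 9
  OTU_V vs OTU_D: 8
  OTU_W vs OTU_D: 11
The largest is 11, between OTU_W and OTU_D.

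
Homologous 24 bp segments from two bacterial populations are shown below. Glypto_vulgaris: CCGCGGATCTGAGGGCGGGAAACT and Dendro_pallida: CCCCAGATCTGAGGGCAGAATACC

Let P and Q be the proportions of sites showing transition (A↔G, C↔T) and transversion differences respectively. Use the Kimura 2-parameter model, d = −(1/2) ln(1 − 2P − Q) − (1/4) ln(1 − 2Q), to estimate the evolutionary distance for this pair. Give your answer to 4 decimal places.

Mismatches occur at site 3 (G→C, transversion), site 5 (G→A, transition), site 17 (G→A, transition), site 19 (G→A, transition), site 21 (A→T, transversion), site 24 (T→C, transition).
Of the 6 differences, 4 transitions and 2 transversions over 24 sites: P = 4/24 = 0.166667, Q = 2/24 = 0.083333.
d = −0.5·ln(0.583333) − 0.25·ln(0.833334) = −0.5·(-0.538997) − 0.25·(-0.182321) = 0.3151.

0.3151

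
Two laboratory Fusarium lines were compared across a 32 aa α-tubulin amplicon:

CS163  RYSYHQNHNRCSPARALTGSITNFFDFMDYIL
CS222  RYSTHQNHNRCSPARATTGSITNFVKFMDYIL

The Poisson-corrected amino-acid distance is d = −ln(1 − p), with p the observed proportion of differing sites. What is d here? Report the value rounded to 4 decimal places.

0.1335

Differing sites — 4:Y/T; 17:L/T; 25:F/V; 26:D/K.
p = 4/32 = 0.125000.
d = −ln(1 − 0.125000) = −ln(0.875000) = 0.1335.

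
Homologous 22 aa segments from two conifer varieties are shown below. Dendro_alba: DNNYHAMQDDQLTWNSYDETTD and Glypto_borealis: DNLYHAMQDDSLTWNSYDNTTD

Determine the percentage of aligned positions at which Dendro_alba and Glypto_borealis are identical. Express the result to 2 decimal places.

The sequences differ at positions 3 (N/L), 11 (Q/S), 19 (E/N).
19 of the 22 sites match, so the percent identity is 19/22 × 100 = 86.36%.

86.36%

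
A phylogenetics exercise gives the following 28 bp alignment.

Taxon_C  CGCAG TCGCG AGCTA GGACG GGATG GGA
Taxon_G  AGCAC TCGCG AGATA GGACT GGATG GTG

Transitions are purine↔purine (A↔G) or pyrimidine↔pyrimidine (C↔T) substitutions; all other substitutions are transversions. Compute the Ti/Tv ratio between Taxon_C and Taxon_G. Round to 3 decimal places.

0.200

Mismatches occur at site 1 (C/A, transversion), site 5 (G/C, transversion), site 13 (C/A, transversion), site 20 (G/T, transversion), site 27 (G/T, transversion), site 28 (A/G, transition).
Of the 6 differences, 1 transition and 5 transversions, so Ti/Tv = 1/5 = 0.200.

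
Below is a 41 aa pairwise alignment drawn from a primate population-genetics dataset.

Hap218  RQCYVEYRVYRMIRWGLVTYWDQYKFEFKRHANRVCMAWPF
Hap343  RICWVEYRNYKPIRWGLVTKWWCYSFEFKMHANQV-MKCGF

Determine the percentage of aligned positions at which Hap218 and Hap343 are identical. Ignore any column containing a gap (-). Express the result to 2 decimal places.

65.00%

Excluding the 1 gap column leaves 40 comparable sites.
The sequences differ at positions 2 (Q/I), 4 (Y/W), 9 (V/N), 11 (R/K), 12 (M/P), 20 (Y/K), 22 (D/W), 23 (Q/C), 25 (K/S), 30 (R/M), 34 (R/Q), 38 (A/K), 39 (W/C), 40 (P/G).
26 of the 40 comparable sites match, so the percent identity is 26/40 × 100 = 65.00%.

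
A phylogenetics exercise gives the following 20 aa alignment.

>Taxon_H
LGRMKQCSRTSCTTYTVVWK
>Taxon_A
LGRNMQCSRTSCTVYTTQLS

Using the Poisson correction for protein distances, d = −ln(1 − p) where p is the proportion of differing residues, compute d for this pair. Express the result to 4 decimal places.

Differing sites — 4:M/N; 5:K/M; 14:T/V; 17:V/T; 18:V/Q; 19:W/L; 20:K/S.
p = 7/20 = 0.350000.
d = −ln(1 − 0.350000) = −ln(0.650000) = 0.4308.

0.4308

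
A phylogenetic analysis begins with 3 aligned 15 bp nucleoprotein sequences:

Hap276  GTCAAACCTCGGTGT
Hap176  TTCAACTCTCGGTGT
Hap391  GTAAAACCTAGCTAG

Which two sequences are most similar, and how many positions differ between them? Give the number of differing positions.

3

Pairwise Hamming distances:
  Hap276 vs Hap176: 3
  Hap276 vs Hap391: 5
  Hap176 vs Hap391: 8
The smallest is 3, between Hap276 and Hap176.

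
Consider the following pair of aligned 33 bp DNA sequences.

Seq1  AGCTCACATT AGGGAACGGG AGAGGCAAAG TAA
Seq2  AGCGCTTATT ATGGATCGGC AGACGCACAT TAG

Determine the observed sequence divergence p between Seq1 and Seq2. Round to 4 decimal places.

Mismatches occur at site 4 (T↔G), site 6 (A↔T), site 7 (C↔T), site 12 (G↔T), site 16 (A↔T), site 20 (G↔C), site 24 (G↔C), site 28 (A↔C), site 30 (G↔T), site 33 (A↔G).
There are 10 differences over 33 sites, so p = 10/33 = 0.3030.

0.3030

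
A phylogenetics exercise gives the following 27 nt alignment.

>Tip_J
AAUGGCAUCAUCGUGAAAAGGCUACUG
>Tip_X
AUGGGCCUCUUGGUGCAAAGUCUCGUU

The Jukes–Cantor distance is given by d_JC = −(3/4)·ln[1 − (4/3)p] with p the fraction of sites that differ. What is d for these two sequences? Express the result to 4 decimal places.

Differing sites — 2:A/U; 3:U/G; 7:A/C; 10:A/U; 12:C/G; 16:A/C; 21:G/U; 24:A/C; 25:C/G; 27:G/U.
p = 10/27 = 0.370370.
d = −0.75 · ln(1 − (4/3)·0.370370) = −0.75 · ln(0.506173) = −0.75 · (-0.680877) = 0.5107.

0.5107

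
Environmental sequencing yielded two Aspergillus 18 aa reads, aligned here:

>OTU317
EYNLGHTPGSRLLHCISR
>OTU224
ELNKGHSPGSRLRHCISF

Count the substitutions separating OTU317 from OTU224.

Differing sites — 2:Y/L; 4:L/K; 7:T/S; 13:L/R; 18:R/F.
That gives 5 mismatches out of 18 aligned sites, so the Hamming distance is 5.

5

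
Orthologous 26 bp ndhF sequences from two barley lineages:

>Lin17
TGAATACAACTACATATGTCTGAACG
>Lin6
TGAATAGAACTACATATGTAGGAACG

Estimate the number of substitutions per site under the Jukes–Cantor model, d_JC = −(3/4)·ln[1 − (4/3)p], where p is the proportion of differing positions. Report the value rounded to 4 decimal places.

0.1253

Differing sites — 7:C/G; 20:C/A; 21:T/G.
p = 3/26 = 0.115385.
d = −0.75 · ln(1 − (4/3)·0.115385) = −0.75 · ln(0.846153) = −0.75 · (-0.167055) = 0.1253.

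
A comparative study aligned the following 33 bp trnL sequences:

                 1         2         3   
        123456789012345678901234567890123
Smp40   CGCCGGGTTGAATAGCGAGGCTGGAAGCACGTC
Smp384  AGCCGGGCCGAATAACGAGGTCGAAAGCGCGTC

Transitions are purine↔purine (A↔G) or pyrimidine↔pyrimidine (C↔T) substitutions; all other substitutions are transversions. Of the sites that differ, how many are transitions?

Differing sites — 1:C/A (Tv); 8:T/C (Ti); 9:T/C (Ti); 15:G/A (Ti); 21:C/T (Ti); 22:T/C (Ti); 24:G/A (Ti); 29:A/G (Ti).
Of the 8 differences, 7 transitions and 1 transversion, so the answer is 7.

7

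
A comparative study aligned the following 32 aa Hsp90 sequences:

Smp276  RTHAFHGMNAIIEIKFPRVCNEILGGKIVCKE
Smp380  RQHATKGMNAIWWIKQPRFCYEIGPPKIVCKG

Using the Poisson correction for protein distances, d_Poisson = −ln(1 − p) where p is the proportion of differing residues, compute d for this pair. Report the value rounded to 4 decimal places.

Differing sites — 2:T/Q; 5:F/T; 6:H/K; 12:I/W; 13:E/W; 16:F/Q; 19:V/F; 21:N/Y; 24:L/G; 25:G/P; 26:G/P; 32:E/G.
p = 12/32 = 0.375000.
d = −ln(1 − 0.375000) = −ln(0.625000) = 0.4700.

0.4700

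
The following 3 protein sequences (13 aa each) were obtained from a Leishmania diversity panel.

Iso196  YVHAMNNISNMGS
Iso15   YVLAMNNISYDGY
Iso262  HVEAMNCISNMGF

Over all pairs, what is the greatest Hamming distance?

Pairwise Hamming distances:
  Iso196 vs Iso15: 4
  Iso196 vs Iso262: 4
  Iso15 vs Iso262: 6
The largest is 6, between Iso15 and Iso262.

6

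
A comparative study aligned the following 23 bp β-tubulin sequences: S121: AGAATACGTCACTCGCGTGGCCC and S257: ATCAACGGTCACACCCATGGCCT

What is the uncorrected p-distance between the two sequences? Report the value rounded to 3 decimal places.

Differing sites — 2:G/T; 3:A/C; 5:T/A; 6:A/C; 7:C/G; 13:T/A; 15:G/C; 17:G/A; 23:C/T.
There are 9 differences over 23 sites, so p = 9/23 = 0.391.

0.391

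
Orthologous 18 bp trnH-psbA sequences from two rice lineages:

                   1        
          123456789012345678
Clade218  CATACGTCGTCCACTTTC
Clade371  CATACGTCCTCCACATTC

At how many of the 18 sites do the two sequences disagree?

Mismatches occur at site 9 (G/C), site 15 (T/A).
That gives 2 mismatches out of 18 aligned sites, so the Hamming distance is 2.

2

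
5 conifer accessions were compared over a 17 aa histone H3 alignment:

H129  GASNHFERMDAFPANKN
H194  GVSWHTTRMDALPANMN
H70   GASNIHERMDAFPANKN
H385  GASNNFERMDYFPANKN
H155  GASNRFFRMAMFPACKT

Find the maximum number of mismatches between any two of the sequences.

Pairwise Hamming distances:
  H129 vs H194: 6
  H129 vs H70: 2
  H129 vs H385: 2
  H129 vs H155: 6
  H194 vs H70: 7
  H194 vs H385: 8
  H194 vs H155: 11
  H70 vs H385: 3
  H70 vs H155: 7
  H385 vs H155: 6
The largest is 11, between H194 and H155.

11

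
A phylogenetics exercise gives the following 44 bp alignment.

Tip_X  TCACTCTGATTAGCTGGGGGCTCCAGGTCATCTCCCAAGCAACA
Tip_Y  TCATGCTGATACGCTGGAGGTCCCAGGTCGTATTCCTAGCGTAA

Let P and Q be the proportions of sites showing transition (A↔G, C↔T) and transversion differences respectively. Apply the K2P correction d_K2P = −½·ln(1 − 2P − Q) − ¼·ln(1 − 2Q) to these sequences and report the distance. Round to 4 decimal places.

0.4201

Mismatches occur at site 4 (C/T, transition), site 5 (T/G, transversion), site 11 (T/A, transversion), site 12 (A/C, transversion), site 18 (G/A, transition), site 21 (C/T, transition), site 22 (T/C, transition), site 30 (A/G, transition), site 32 (C/A, transversion), site 34 (C/T, transition), site 37 (A/T, transversion), site 41 (A/G, transition), site 42 (A/T, transversion), site 43 (C/A, transversion).
Of the 14 differences, 7 transitions and 7 transversions over 44 sites: P = 7/44 = 0.159091, Q = 7/44 = 0.159091.
d = −0.5·ln(0.522727) − 0.25·ln(0.681818) = −0.5·(-0.648696) − 0.25·(-0.382993) = 0.4201.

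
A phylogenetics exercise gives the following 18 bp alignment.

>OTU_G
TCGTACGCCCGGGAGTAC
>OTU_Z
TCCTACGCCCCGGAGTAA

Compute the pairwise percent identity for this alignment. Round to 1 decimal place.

The sequences differ at positions 3 (G/C), 11 (G/C), 18 (C/A).
15 of the 18 sites match, so the percent identity is 15/18 × 100 = 83.3%.

83.3%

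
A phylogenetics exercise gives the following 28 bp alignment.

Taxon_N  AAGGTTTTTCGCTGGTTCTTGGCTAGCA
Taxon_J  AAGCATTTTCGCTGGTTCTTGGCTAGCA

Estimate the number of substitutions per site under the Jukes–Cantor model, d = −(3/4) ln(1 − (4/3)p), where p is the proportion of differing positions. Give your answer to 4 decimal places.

0.0751

Differing sites — 4:G/C; 5:T/A.
p = 2/28 = 0.071429.
d = −0.75 · ln(1 − (4/3)·0.071429) = −0.75 · ln(0.904761) = −0.75 · (-0.100084) = 0.0751.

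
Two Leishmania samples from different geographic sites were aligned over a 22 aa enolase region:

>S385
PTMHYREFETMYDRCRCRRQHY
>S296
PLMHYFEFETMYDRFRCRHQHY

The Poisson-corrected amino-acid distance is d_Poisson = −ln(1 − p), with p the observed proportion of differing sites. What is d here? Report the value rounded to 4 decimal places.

Differing sites — 2:T/L; 6:R/F; 15:C/F; 19:R/H.
p = 4/22 = 0.181818.
d = −ln(1 − 0.181818) = −ln(0.818182) = 0.2007.

0.2007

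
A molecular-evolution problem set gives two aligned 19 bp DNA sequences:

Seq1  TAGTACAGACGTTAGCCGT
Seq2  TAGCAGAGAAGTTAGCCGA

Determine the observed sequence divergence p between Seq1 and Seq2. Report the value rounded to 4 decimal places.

The sequences differ at positions 4 (T/C), 6 (C/G), 10 (C/A), 19 (T/A).
There are 4 differences over 19 sites, so p = 4/19 = 0.2105.

0.2105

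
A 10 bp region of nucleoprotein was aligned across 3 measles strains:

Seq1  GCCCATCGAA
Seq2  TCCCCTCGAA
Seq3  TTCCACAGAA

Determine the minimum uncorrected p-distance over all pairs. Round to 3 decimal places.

0.200

Pairwise Hamming distances:
  Seq1 vs Seq2: 2
  Seq1 vs Seq3: 4
  Seq2 vs Seq3: 4
The smallest is 2 mismatches, between Seq1 and Seq2; p = 2/10 = 0.200.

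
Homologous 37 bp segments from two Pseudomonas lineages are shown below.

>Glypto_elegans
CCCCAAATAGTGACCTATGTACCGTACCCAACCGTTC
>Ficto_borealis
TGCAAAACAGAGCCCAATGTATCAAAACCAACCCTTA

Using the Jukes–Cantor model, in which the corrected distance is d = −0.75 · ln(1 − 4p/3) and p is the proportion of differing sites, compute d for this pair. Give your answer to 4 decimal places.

The sequences differ at positions 1 (C/T), 2 (C/G), 4 (C/A), 8 (T/C), 11 (T/A), 13 (A/C), 16 (T/A), 22 (C/T), 24 (G/A), 25 (T/A), 27 (C/A), 34 (G/C), 37 (C/A).
p = 13/37 = 0.351351.
d = −0.75 · ln(1 − (4/3)·0.351351) = −0.75 · ln(0.531532) = −0.75 · (-0.631992) = 0.4740.

0.4740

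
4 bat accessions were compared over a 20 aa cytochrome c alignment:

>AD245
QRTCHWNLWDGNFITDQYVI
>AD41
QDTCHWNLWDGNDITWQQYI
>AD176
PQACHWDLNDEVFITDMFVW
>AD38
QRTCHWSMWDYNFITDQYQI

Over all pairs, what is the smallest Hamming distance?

Pairwise Hamming distances:
  AD245 vs AD41: 5
  AD245 vs AD176: 10
  AD245 vs AD38: 4
  AD41 vs AD176: 13
  AD41 vs AD38: 8
  AD176 vs AD38: 12
The smallest is 4, between AD245 and AD38.

4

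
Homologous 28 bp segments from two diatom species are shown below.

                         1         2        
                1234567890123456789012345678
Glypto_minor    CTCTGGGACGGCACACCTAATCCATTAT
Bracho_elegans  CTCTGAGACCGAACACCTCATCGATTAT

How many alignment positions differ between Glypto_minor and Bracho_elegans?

Differing sites — 6:G/A; 10:G/C; 12:C/A; 19:A/C; 23:C/G.
That gives 5 mismatches out of 28 aligned sites, so the Hamming distance is 5.

5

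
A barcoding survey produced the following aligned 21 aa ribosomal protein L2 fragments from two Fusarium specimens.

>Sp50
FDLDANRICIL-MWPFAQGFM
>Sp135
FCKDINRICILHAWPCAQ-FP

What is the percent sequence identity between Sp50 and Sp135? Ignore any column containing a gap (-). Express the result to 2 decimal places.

Excluding the 2 gap columns leaves 19 comparable sites.
Mismatches occur at site 2 (D↔C), site 3 (L↔K), site 5 (A↔I), site 13 (M↔A), site 16 (F↔C), site 21 (M↔P).
13 of the 19 comparable sites match, so the percent identity is 13/19 × 100 = 68.42%.

68.42%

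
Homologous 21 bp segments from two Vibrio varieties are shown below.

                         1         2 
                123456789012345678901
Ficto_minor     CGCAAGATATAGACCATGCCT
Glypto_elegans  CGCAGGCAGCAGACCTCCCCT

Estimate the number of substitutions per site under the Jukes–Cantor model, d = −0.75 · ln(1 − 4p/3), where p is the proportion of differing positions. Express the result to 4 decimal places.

Mismatches occur at site 5 (A/G), site 7 (A/C), site 8 (T/A), site 9 (A/G), site 10 (T/C), site 16 (A/T), site 17 (T/C), site 18 (G/C).
p = 8/21 = 0.380952.
d = −0.75 · ln(1 − (4/3)·0.380952) = −0.75 · ln(0.492064) = −0.75 · (-0.709146) = 0.5319.

0.5319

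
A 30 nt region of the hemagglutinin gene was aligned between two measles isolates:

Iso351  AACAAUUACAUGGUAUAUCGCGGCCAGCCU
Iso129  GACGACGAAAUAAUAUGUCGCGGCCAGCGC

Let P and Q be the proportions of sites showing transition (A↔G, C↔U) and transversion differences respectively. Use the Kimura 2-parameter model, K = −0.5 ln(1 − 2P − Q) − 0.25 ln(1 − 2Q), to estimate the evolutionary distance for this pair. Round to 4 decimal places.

0.4739

The sequences differ at positions 1 (A/G, transition), 4 (A/G, transition), 6 (U/C, transition), 7 (U/G, transversion), 9 (C/A, transversion), 12 (G/A, transition), 13 (G/A, transition), 17 (A/G, transition), 29 (C/G, transversion), 30 (U/C, transition).
Of the 10 differences, 7 transitions and 3 transversions over 30 sites: P = 7/30 = 0.233333, Q = 3/30 = 0.100000.
d = −0.5·ln(0.433334) − 0.25·ln(0.800000) = −0.5·(-0.836246) − 0.25·(-0.223144) = 0.4739.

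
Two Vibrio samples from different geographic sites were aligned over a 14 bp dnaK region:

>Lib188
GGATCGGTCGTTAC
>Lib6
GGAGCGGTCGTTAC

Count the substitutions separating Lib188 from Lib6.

1

A single mismatch occurs at site 4 (T→G).
That gives 1 mismatch out of 14 aligned sites, so the Hamming distance is 1.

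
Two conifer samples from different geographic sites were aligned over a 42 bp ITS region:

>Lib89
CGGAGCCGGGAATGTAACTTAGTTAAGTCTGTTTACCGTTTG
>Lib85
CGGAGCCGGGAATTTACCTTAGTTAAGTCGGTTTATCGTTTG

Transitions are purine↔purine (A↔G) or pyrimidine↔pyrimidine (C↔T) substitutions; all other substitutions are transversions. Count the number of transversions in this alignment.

3

Mismatches occur at site 14 (G→T, transversion), site 17 (A→C, transversion), site 30 (T→G, transversion), site 36 (C→T, transition).
Of the 4 differences, 1 transition and 3 transversions, so the answer is 3.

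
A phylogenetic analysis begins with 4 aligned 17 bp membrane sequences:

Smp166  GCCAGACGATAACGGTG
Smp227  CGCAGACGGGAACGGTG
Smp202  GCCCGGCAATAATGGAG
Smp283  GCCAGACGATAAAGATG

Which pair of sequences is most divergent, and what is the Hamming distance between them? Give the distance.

9

Pairwise Hamming distances:
  Smp166 vs Smp227: 4
  Smp166 vs Smp202: 5
  Smp166 vs Smp283: 2
  Smp227 vs Smp202: 9
  Smp227 vs Smp283: 6
  Smp202 vs Smp283: 6
The largest is 9, between Smp227 and Smp202.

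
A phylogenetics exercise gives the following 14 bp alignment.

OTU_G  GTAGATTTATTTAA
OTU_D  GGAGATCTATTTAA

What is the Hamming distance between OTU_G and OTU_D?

Differing sites — 2:T/G; 7:T/C.
That gives 2 mismatches out of 14 aligned sites, so the Hamming distance is 2.

2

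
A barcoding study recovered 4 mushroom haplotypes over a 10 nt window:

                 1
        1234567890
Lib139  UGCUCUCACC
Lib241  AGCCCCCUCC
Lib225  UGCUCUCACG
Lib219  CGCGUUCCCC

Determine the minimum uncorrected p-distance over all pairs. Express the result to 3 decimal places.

0.100

Pairwise Hamming distances:
  Lib139 vs Lib241: 4
  Lib139 vs Lib225: 1
  Lib139 vs Lib219: 4
  Lib241 vs Lib225: 5
  Lib241 vs Lib219: 5
  Lib225 vs Lib219: 5
The smallest is 1 mismatch, between Lib139 and Lib225; p = 1/10 = 0.100.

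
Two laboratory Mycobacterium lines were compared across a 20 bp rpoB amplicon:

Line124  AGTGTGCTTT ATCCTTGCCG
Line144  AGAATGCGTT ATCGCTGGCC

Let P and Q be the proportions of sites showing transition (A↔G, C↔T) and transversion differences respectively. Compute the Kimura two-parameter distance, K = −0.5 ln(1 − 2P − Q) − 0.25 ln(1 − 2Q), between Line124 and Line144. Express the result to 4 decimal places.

0.4722

Mismatches occur at site 3 (T→A, transversion), site 4 (G→A, transition), site 8 (T→G, transversion), site 14 (C→G, transversion), site 15 (T→C, transition), site 18 (C→G, transversion), site 20 (G→C, transversion).
Of the 7 differences, 2 transitions and 5 transversions over 20 sites: P = 2/20 = 0.100000, Q = 5/20 = 0.250000.
d = −0.5·ln(0.550000) − 0.25·ln(0.500000) = −0.5·(-0.597837) − 0.25·(-0.693147) = 0.4722.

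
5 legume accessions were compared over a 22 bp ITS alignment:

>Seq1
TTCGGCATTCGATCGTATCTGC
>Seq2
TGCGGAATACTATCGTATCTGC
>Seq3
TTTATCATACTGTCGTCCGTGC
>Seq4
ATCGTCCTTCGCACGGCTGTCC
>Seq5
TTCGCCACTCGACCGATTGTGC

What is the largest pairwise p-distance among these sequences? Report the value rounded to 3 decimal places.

0.591

Pairwise Hamming distances:
  Seq1 vs Seq2: 4
  Seq1 vs Seq3: 9
  Seq1 vs Seq4: 9
  Seq1 vs Seq5: 6
  Seq2 vs Seq3: 9
  Seq2 vs Seq4: 13
  Seq2 vs Seq5: 10
  Seq3 vs Seq4: 11
  Seq3 vs Seq5: 11
  Seq4 vs Seq5: 9
The largest is 13 mismatches, between Seq2 and Seq4; p = 13/22 = 0.591.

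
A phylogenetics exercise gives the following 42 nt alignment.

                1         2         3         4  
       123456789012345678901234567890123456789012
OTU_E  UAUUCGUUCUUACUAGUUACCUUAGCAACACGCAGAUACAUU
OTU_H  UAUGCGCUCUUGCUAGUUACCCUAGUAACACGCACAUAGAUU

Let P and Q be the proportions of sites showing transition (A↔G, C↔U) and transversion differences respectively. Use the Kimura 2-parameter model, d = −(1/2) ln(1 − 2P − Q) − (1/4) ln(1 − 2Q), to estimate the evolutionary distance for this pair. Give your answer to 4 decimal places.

The sequences differ at positions 4 (U/G, transversion), 7 (U/C, transition), 12 (A/G, transition), 22 (U/C, transition), 26 (C/U, transition), 35 (G/C, transversion), 39 (C/G, transversion).
Of the 7 differences, 4 transitions and 3 transversions over 42 sites: P = 4/42 = 0.095238, Q = 3/42 = 0.071429.
d = −0.5·ln(0.738095) − 0.25·ln(0.857142) = −0.5·(-0.303683) − 0.25·(-0.154152) = 0.1904.

0.1904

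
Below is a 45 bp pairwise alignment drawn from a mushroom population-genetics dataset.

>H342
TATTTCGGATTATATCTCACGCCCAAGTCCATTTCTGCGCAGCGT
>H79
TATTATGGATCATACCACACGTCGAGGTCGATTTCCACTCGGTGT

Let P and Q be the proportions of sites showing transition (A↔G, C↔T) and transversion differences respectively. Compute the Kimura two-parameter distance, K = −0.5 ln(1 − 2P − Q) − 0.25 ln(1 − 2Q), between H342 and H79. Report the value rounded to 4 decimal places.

0.4206

Mismatches occur at site 5 (T/A, transversion), site 6 (C/T, transition), site 11 (T/C, transition), site 15 (T/C, transition), site 17 (T/A, transversion), site 22 (C/T, transition), site 24 (C/G, transversion), site 26 (A/G, transition), site 30 (C/G, transversion), site 36 (T/C, transition), site 37 (G/A, transition), site 39 (G/T, transversion), site 41 (A/G, transition), site 43 (C/T, transition).
Of the 14 differences, 9 transitions and 5 transversions over 45 sites: P = 9/45 = 0.200000, Q = 5/45 = 0.111111.
d = −0.5·ln(0.488889) − 0.25·ln(0.777778) = −0.5·(-0.715620) − 0.25·(-0.251314) = 0.4206.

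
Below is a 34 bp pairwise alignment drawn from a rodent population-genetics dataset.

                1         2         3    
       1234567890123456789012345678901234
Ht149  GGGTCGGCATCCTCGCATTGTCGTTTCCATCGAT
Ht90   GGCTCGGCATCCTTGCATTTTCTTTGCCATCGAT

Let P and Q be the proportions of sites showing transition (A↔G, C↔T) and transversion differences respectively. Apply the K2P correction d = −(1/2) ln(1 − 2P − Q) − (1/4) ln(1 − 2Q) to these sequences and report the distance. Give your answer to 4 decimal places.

0.1641

Differing sites — 3:G/C (Tv); 14:C/T (Ti); 20:G/T (Tv); 23:G/T (Tv); 26:T/G (Tv).
Of the 5 differences, 1 transition and 4 transversions over 34 sites: P = 1/34 = 0.029412, Q = 4/34 = 0.117647.
d = −0.5·ln(0.823529) − 0.25·ln(0.764706) = −0.5·(-0.194157) − 0.25·(-0.268264) = 0.1641.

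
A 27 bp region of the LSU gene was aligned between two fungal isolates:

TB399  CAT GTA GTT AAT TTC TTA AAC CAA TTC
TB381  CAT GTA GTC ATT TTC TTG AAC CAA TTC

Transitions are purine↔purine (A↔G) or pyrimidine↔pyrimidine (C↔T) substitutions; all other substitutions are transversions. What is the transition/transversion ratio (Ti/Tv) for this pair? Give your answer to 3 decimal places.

2.000

Mismatches occur at site 9 (T→C, transition), site 11 (A→T, transversion), site 18 (A→G, transition).
Of the 3 differences, 2 transitions and 1 transversion, so Ti/Tv = 2/1 = 2.000.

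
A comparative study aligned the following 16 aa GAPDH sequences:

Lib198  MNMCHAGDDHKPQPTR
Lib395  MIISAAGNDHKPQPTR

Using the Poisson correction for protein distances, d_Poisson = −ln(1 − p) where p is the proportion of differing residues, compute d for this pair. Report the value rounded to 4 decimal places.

The sequences differ at positions 2 (N/I), 3 (M/I), 4 (C/S), 5 (H/A), 8 (D/N).
p = 5/16 = 0.312500.
d = −ln(1 − 0.312500) = −ln(0.687500) = 0.3747.

0.3747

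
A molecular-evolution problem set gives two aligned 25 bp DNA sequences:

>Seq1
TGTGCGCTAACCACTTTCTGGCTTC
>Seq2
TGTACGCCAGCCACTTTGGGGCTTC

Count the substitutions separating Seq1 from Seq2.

5

Differing sites — 4:G/A; 8:T/C; 10:A/G; 18:C/G; 19:T/G.
That gives 5 mismatches out of 25 aligned sites, so the Hamming distance is 5.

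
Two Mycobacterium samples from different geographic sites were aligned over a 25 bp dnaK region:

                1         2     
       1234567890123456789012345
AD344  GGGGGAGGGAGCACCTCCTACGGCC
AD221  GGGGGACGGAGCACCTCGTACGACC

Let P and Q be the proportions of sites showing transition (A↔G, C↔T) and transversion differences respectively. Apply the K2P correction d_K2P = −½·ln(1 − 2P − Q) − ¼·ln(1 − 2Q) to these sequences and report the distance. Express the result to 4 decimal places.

0.1308

The sequences differ at positions 7 (G/C, transversion), 18 (C/G, transversion), 23 (G/A, transition).
Of the 3 differences, 1 transition and 2 transversions over 25 sites: P = 1/25 = 0.040000, Q = 2/25 = 0.080000.
d = −0.5·ln(0.840000) − 0.25·ln(0.840000) = −0.5·(-0.174353) − 0.25·(-0.174353) = 0.1308.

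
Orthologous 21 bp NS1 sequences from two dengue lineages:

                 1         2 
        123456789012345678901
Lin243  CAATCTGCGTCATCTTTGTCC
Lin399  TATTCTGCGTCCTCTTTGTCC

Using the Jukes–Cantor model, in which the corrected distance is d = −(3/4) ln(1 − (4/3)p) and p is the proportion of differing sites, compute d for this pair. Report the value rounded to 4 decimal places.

0.1585

Mismatches occur at site 1 (C/T), site 3 (A/T), site 12 (A/C).
p = 3/21 = 0.142857.
d = −0.75 · ln(1 − (4/3)·0.142857) = −0.75 · ln(0.809524) = −0.75 · (-0.211309) = 0.1585.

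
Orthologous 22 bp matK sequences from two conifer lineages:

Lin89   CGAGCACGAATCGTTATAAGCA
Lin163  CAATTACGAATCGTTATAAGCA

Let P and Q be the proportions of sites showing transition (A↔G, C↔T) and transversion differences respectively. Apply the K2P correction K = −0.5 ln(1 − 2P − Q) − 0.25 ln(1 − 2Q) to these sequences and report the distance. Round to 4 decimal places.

0.1527

Mismatches occur at site 2 (G/A, transition), site 4 (G/T, transversion), site 5 (C/T, transition).
Of the 3 differences, 2 transitions and 1 transversion over 22 sites: P = 2/22 = 0.090909, Q = 1/22 = 0.045455.
d = −0.5·ln(0.772727) − 0.25·ln(0.909090) = −0.5·(-0.257829) − 0.25·(-0.095311) = 0.1527.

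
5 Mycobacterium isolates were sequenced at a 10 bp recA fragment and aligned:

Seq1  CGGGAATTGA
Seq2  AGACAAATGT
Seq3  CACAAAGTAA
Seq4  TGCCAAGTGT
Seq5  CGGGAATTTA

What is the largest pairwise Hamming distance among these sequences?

7

Pairwise Hamming distances:
  Seq1 vs Seq2: 5
  Seq1 vs Seq3: 5
  Seq1 vs Seq4: 5
  Seq1 vs Seq5: 1
  Seq2 vs Seq3: 7
  Seq2 vs Seq4: 3
  Seq2 vs Seq5: 6
  Seq3 vs Seq4: 5
  Seq3 vs Seq5: 5
  Seq4 vs Seq5: 6
The largest is 7, between Seq2 and Seq3.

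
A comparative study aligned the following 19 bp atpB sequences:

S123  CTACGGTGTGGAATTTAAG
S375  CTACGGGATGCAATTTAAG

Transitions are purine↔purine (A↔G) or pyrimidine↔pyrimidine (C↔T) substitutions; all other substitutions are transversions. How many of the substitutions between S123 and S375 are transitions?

The sequences differ at positions 7 (T/G, transversion), 8 (G/A, transition), 11 (G/C, transversion).
Of the 3 differences, 1 transition and 2 transversions, so the answer is 1.

1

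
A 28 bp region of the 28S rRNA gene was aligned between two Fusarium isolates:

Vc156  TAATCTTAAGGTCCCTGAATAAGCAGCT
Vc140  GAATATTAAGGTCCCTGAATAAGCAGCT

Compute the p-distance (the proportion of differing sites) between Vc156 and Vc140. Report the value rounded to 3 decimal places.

0.071

Differing sites — 1:T/G; 5:C/A.
There are 2 differences over 28 sites, so p = 2/28 = 0.071.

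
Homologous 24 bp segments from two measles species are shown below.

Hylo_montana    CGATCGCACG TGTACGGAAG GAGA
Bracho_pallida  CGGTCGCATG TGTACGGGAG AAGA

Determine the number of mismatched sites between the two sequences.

Mismatches occur at site 3 (A/G), site 9 (C/T), site 18 (A/G), site 21 (G/A).
That gives 4 mismatches out of 24 aligned sites, so the Hamming distance is 4.

4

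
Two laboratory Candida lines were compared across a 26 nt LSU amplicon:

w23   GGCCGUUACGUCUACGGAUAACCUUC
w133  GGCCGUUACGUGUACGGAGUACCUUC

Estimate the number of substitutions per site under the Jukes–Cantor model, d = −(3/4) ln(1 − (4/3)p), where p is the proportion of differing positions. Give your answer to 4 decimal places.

The sequences differ at positions 12 (C/G), 19 (U/G), 20 (A/U).
p = 3/26 = 0.115385.
d = −0.75 · ln(1 − (4/3)·0.115385) = −0.75 · ln(0.846153) = −0.75 · (-0.167055) = 0.1253.

0.1253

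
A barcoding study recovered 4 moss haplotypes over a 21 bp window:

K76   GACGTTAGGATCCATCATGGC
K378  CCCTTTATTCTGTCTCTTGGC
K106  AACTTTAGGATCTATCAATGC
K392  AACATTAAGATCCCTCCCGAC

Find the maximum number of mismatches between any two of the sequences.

Pairwise Hamming distances:
  K76 vs K378: 10
  K76 vs K106: 5
  K76 vs K392: 7
  K378 vs K106: 10
  K378 vs K392: 11
  K106 vs K392: 8
The largest is 11, between K378 and K392.

11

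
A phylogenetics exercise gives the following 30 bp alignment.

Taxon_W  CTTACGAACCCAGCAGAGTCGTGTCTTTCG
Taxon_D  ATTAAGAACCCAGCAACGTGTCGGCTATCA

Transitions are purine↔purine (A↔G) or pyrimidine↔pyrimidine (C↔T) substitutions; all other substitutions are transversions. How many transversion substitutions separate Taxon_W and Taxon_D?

The sequences differ at positions 1 (C/A, transversion), 5 (C/A, transversion), 16 (G/A, transition), 17 (A/C, transversion), 20 (C/G, transversion), 21 (G/T, transversion), 22 (T/C, transition), 24 (T/G, transversion), 27 (T/A, transversion), 30 (G/A, transition).
Of the 10 differences, 3 transitions and 7 transversions, so the answer is 7.

7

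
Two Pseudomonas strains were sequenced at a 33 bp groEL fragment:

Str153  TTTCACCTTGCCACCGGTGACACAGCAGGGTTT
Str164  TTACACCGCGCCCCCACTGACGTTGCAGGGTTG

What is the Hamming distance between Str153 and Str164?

10

Mismatches occur at site 3 (T→A), site 8 (T→G), site 9 (T→C), site 13 (A→C), site 16 (G→A), site 17 (G→C), site 22 (A→G), site 23 (C→T), site 24 (A→T), site 33 (T→G).
That gives 10 mismatches out of 33 aligned sites, so the Hamming distance is 10.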